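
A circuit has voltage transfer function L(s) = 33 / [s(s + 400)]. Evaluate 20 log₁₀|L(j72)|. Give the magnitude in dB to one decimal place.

-59.0 dB

|j72 + 400| = √(72² + 400²) = 406.4
|j72| = 72
|L(j72)| = 33 / (406.4 × 72) = 0.0011277
20 log₁₀(0.0011277) = -58.96 dB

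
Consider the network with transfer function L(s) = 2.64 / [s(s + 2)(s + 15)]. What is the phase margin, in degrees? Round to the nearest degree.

Gain crossover: |L(jω)| = 1 at ω ≈ 0.0879 rad/s.
∠L(j0.0879) = −90° − arctan(0.0879/2) − arctan(0.0879/15) ≈ -92.85°
PM = 180° + (-92.85°) = 87.15°

87 deg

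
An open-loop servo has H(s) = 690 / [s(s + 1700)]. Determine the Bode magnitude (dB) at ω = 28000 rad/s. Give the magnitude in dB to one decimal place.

|j28000 + 1700| = √(28000² + 1700²) = 2.805e+04
|j28000| = 2.8e+04
|H(j28000)| = 690 / (2.805e+04 × 2.8e+04) = 8.7848e-07
20 log₁₀(8.7848e-07) = -121.13 dB

-121.1 dB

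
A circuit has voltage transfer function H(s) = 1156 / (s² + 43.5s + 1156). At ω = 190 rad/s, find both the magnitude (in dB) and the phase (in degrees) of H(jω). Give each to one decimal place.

|H| = -29.8 dB, ∠H = -166.7°

|(j190)² + 43.5(j190) + 1156| = |-34944 + j8265| = 3.591e+04
|H(j190)| = 1156 / 3.591e+04 = 0.032193
20 log₁₀(0.032193) = -29.84 dB
∠[(j190)² + 43.5(j190) + 1156] = ∠[-34944 + j8265] = 166.69°
∠H(j190) = −166.69° = -166.69°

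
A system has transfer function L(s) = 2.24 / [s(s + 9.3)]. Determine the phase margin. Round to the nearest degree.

Gain crossover: |L(jω)| = 1 at ω ≈ 0.241 rad s⁻¹.
∠L(j0.241) = −90° − arctan(0.241/9.3) ≈ -91.48°
PM = 180° + (-91.48°) = 88.52°

89°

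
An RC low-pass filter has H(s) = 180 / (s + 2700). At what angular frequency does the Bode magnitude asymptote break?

The single real pole at s = −2700 gives a corner at ω = 2700 rad/sec.

2700 rad/sec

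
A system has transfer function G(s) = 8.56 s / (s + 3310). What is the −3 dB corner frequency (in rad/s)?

3310 rad/s

For a single-pole high-pass, the −3 dB point is at the pole: ω = 3310 rad/s.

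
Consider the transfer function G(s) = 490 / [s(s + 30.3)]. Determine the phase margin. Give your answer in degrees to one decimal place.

Gain crossover: |G(jω)| = 1 at ω ≈ 14.6 rad s⁻¹.
∠G(j14.6) = −90° − arctan(14.6/30.3) ≈ -115.69°
PM = 180° + (-115.69°) = 64.31°

64.3°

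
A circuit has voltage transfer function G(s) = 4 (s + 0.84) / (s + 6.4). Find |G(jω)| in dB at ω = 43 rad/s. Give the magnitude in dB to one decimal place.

|j43 + 0.84| = √(43² + 0.84²) = 43.01
|j43 + 6.4| = √(43² + 6.4²) = 43.47
|G(j43)| = 4 × 43.01 / 43.47 = 3.9572
20 log₁₀(3.9572) = 11.95 dB

11.9 dB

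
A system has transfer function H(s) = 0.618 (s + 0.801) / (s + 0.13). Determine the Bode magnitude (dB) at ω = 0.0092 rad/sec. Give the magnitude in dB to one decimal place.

|j0.0092 + 0.801| = √(0.0092² + 0.801²) = 0.8011
|j0.0092 + 0.13| = √(0.0092² + 0.13²) = 0.1303
|H(j0.0092)| = 0.618 × 0.8011 / 0.1303 = 3.7986
20 log₁₀(3.7986) = 11.59 dB

11.6 dB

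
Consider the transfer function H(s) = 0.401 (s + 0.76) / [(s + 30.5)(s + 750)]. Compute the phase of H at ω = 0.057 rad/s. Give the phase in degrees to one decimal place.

4.2 deg

∠(j0.057 + 0.76) = arctan(0.057/0.76) = 4.29°
∠(j0.057 + 30.5) = arctan(0.057/30.5) = 0.11°
∠(j0.057 + 750) = arctan(0.057/750) = 0.00°
∠H(j0.057) = 4.29° − (0.11° + 0.00°) = 4.18°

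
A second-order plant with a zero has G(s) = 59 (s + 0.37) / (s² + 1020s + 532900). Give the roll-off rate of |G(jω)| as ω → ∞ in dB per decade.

With 1 zero and 2 poles, the high-frequency asymptotic slope is 20 × (1 − 2) = -20 dB/decade.

-20 dB/decade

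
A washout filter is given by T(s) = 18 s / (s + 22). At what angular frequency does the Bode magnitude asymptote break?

The single real pole at s = −22 gives a corner at ω = 22 rad/s.

22 rad/s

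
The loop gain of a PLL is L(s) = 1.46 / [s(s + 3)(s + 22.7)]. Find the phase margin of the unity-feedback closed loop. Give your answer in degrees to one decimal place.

Gain crossover: |L(jω)| = 1 at ω ≈ 0.0214 rad s⁻¹.
∠L(j0.0214) = −90° − arctan(0.0214/3) − arctan(0.0214/22.7) ≈ -90.46°
PM = 180° + (-90.46°) = 89.54°

89.5 deg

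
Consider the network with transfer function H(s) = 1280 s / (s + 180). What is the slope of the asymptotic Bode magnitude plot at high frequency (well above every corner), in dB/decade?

With 1 zero and 1 pole, the high-frequency asymptotic slope is 20 × (1 − 1) = 0 dB/decade.

0 dB/decade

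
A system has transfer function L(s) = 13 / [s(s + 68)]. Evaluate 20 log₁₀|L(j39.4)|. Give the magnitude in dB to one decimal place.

-47.5 dB

|j39.4 + 68| = √(39.4² + 68²) = 78.59
|j39.4| = 39.4
|L(j39.4)| = 13 / (78.59 × 39.4) = 0.0041984
20 log₁₀(0.0041984) = -47.54 dB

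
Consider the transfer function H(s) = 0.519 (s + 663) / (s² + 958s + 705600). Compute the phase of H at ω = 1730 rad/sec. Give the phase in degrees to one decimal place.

-75.0°

∠(j1730 + 663) = arctan(1730/663) = 69.03°
∠[(j1730)² + 958(j1730) + 705600] = ∠[-2.2873e+06 + j1.6573e+06] = 144.07°
∠H(j1730) = 69.03° − 144.07° = -75.04°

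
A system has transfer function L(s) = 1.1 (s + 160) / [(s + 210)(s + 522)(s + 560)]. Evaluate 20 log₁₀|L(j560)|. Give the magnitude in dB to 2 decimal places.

-115.06 dB

|j560 + 160| = √(560² + 160²) = 582.4
|j560 + 210| = √(560² + 210²) = 598.1
|j560 + 522| = √(560² + 522²) = 765.6
|j560 + 560| = √(560² + 560²) = 792
|L(j560)| = 1.1 × 582.4 / (598.1 × 765.6 × 792) = 1.7668e-06
20 log₁₀(1.7668e-06) = -115.056 dB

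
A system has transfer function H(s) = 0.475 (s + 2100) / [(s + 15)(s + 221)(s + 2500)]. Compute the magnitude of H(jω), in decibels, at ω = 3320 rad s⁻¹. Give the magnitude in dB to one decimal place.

-147.8 dB

|j3320 + 2100| = √(3320² + 2100²) = 3928
|j3320 + 15| = √(3320² + 15²) = 3320
|j3320 + 221| = √(3320² + 221²) = 3327
|j3320 + 2500| = √(3320² + 2500²) = 4156
|H(j3320)| = 0.475 × 3928 / (3320 × 3327 × 4156) = 4.0644e-08
20 log₁₀(4.0644e-08) = -147.82 dB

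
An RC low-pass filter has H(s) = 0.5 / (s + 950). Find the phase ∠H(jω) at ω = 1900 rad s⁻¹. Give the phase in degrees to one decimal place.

-63.4°

∠(j1900 + 950) = arctan(1900/950) = 63.43°
∠H(j1900) = −63.43° = -63.43°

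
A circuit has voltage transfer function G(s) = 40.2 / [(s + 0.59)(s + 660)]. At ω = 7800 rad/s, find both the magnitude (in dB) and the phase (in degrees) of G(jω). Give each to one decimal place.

|j7800 + 0.59| = √(7800² + 0.59²) = 7800
|j7800 + 660| = √(7800² + 660²) = 7828
|G(j7800)| = 40.2 / (7800 × 7828) = 6.584e-07
20 log₁₀(6.584e-07) = -123.63 dB
∠(j7800 + 0.59) = arctan(7800/0.59) = 90.00°
∠(j7800 + 660) = arctan(7800/660) = 85.16°
∠G(j7800) = − (90.00° + 85.16°) = -175.16°

|G| = -123.6 dB, ∠G = -175.2 deg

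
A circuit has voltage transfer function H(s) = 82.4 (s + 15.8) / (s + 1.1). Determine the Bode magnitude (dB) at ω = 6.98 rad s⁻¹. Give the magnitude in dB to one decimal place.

|j6.98 + 15.8| = √(6.98² + 15.8²) = 17.27
|j6.98 + 1.1| = √(6.98² + 1.1²) = 7.066
|H(j6.98)| = 82.4 × 17.27 / 7.066 = 201.43
20 log₁₀(201.43) = 46.08 dB

46.1 dB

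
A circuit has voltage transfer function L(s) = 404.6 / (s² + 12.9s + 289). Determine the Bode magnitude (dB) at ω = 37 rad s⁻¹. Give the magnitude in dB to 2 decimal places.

|(j37)² + 12.9(j37) + 289| = |-1080 + j477.3| = 1181
|L(j37)| = 404.6 / 1181 = 0.34266
20 log₁₀(0.34266) = -9.303 dB

-9.30 dB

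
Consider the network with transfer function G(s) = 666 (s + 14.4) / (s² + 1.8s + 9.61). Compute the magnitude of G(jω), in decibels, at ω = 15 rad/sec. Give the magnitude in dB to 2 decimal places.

36.10 dB

|j15 + 14.4| = √(15² + 14.4²) = 20.79
|(j15)² + 1.8(j15) + 9.61| = |-215.39 + j27| = 217.1
|G(j15)| = 666 × 20.79 / 217.1 = 63.795
20 log₁₀(63.795) = 36.096 dB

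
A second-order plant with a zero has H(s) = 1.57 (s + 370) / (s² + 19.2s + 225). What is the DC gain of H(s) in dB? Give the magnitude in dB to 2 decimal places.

8.24 dB

H(0) = 1.57 × 370 / 225 = 2.5818
20 log₁₀(2.5818) = 8.238 dB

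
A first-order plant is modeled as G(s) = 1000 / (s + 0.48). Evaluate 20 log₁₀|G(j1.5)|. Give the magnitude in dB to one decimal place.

|j1.5 + 0.48| = √(1.5² + 0.48²) = 1.575
|G(j1.5)| = 1000 / 1.575 = 634.95
20 log₁₀(634.95) = 56.05 dB

56.1 dB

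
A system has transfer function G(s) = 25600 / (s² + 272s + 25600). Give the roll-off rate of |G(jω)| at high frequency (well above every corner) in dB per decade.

With 0 zeros and 2 poles, the high-frequency asymptotic slope is 20 × (0 − 2) = -40 dB/decade.

-40 dB/decade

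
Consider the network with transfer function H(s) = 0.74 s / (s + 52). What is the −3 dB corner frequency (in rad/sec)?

52 rad/sec

For a single-pole high-pass, the −3 dB point is at the pole: ω = 52 rad/sec.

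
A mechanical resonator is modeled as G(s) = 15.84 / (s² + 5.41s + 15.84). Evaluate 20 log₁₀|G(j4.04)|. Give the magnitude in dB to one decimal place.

|(j4.04)² + 5.41(j4.04) + 15.84| = |-0.4816 + j21.856| = 21.86
|G(j4.04)| = 15.84 / 21.86 = 0.72455
20 log₁₀(0.72455) = -2.80 dB

-2.8 dB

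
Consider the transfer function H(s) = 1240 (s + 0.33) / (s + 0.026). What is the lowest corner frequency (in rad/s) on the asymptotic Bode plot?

0.026 rad/s

Break frequencies occur at each pole and zero magnitude: 0.026 rad/s, 0.33 rad/s.
The lowest is 0.026 rad/s.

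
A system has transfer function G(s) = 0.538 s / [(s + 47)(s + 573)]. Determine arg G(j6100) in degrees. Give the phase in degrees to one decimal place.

∠(j6100) = 90.00°
∠(j6100 + 47) = arctan(6100/47) = 89.56°
∠(j6100 + 573) = arctan(6100/573) = 84.63°
∠G(j6100) = 90.00° − (89.56° + 84.63°) = -84.19°

-84.2°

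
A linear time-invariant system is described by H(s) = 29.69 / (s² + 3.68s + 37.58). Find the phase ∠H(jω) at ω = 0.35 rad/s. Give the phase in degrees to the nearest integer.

-2°

∠[(j0.35)² + 3.68(j0.35) + 37.58] = ∠[37.457 + j1.288] = 1.97°
∠H(j0.35) = −1.97° = -1.97°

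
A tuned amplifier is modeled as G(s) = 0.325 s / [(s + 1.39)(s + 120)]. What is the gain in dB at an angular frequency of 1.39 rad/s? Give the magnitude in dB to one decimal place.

-54.4 dB

|j1.39| = 1.39
|j1.39 + 1.39| = √(1.39² + 1.39²) = 1.966
|j1.39 + 120| = √(1.39² + 120²) = 120
|G(j1.39)| = 0.325 × 1.39 / (1.966 × 120) = 0.001915
20 log₁₀(0.001915) = -54.36 dB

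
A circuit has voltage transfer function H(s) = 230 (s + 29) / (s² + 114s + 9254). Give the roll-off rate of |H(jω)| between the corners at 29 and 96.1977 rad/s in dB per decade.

20 dB/decade

In this band the factors already past their corner are: zero at 29; net slope = 20 dB/decade.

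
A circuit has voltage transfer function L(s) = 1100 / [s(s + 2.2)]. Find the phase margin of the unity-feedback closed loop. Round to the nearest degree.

Gain crossover: |L(jω)| = 1 at ω ≈ 33.1 rad/s.
∠L(j33.1) = −90° − arctan(33.1/2.2) ≈ -176.20°
PM = 180° + (-176.20°) = 3.80°

4°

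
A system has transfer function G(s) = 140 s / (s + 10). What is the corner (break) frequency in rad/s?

10 rad/s

The single real pole at s = −10 gives a corner at ω = 10 rad/s.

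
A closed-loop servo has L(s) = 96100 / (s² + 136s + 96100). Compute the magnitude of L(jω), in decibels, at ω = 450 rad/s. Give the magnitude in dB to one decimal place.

|(j450)² + 136(j450) + 96100| = |-1.064e+05 + j61200| = 1.227e+05
|L(j450)| = 96100 / 1.227e+05 = 0.78292
20 log₁₀(0.78292) = -2.13 dB

-2.1 dB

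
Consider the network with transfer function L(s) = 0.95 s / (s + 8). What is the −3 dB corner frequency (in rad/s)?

For a single-pole high-pass, the −3 dB point is at the pole: ω = 8 rad/s.

8 rad/s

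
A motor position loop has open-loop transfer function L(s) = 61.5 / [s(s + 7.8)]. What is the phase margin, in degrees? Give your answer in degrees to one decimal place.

51.6°

Gain crossover: |L(jω)| = 1 at ω ≈ 6.18 rad/s.
∠L(j6.18) = −90° − arctan(6.18/7.8) ≈ -128.39°
PM = 180° + (-128.39°) = 51.61°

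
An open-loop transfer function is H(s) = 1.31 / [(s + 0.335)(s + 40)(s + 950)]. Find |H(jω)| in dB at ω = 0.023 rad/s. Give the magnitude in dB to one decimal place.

-79.8 dB

|j0.023 + 0.335| = √(0.023² + 0.335²) = 0.3358
|j0.023 + 40| = √(0.023² + 40²) = 40
|j0.023 + 950| = √(0.023² + 950²) = 950
|H(j0.023)| = 1.31 / (0.3358 × 40 × 950) = 0.00010266
20 log₁₀(0.00010266) = -79.77 dB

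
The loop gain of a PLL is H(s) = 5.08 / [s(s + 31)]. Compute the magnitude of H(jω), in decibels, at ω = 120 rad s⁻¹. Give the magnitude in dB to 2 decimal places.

-69.33 dB

|j120 + 31| = √(120² + 31²) = 123.9
|j120| = 120
|H(j120)| = 5.08 / (123.9 × 120) = 0.00034156
20 log₁₀(0.00034156) = -69.331 dB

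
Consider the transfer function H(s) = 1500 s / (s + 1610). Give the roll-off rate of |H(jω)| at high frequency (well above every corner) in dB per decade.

With 1 zero and 1 pole, the high-frequency asymptotic slope is 20 × (1 − 1) = 0 dB/decade.

0 dB/decade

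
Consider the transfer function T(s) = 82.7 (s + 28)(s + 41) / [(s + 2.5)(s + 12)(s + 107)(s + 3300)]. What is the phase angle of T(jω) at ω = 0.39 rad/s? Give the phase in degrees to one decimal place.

-9.6°

∠(j0.39 + 28) = arctan(0.39/28) = 0.80°
∠(j0.39 + 41) = arctan(0.39/41) = 0.54°
∠(j0.39 + 2.5) = arctan(0.39/2.5) = 8.87°
∠(j0.39 + 12) = arctan(0.39/12) = 1.86°
∠(j0.39 + 107) = arctan(0.39/107) = 0.21°
∠(j0.39 + 3300) = arctan(0.39/3300) = 0.01°
∠T(j0.39) = 0.80° + 0.54° − (8.87° + 1.86° + 0.21° + 0.01°) = -9.60°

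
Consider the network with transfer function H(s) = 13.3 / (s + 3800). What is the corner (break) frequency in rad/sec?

The single real pole at s = −3800 gives a corner at ω = 3800 rad/sec.

3800 rad/sec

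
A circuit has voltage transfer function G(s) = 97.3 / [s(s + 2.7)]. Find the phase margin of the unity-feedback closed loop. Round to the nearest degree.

16°

Gain crossover: |G(jω)| = 1 at ω ≈ 9.68 rad/sec.
∠G(j9.68) = −90° − arctan(9.68/2.7) ≈ -164.42°
PM = 180° + (-164.42°) = 15.58°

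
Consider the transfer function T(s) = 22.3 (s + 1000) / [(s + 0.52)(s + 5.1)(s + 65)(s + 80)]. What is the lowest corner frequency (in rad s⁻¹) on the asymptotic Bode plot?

0.52 rad s⁻¹

Break frequencies occur at each pole and zero magnitude: 0.52 rad s⁻¹, 5.1 rad s⁻¹, 65 rad s⁻¹, 80 rad s⁻¹, 1000 rad s⁻¹.
The lowest is 0.52 rad s⁻¹.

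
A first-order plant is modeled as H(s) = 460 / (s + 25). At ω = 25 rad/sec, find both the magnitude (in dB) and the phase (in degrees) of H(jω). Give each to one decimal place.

|H| = 22.3 dB, ∠H = -45.0°

|j25 + 25| = √(25² + 25²) = 35.36
|H(j25)| = 460 / 35.36 = 13.011
20 log₁₀(13.011) = 22.29 dB
∠(j25 + 25) = arctan(25/25) = 45.00°
∠H(j25) = −45.00° = -45.00°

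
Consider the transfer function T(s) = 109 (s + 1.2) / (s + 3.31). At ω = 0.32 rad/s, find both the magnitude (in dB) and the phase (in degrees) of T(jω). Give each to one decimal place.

|j0.32 + 1.2| = √(0.32² + 1.2²) = 1.242
|j0.32 + 3.31| = √(0.32² + 3.31²) = 3.325
|T(j0.32)| = 109 × 1.242 / 3.325 = 40.708
20 log₁₀(40.708) = 32.19 dB
∠(j0.32 + 1.2) = arctan(0.32/1.2) = 14.93°
∠(j0.32 + 3.31) = arctan(0.32/3.31) = 5.52°
∠T(j0.32) = 14.93° − 5.52° = 9.41°

|T| = 32.2 dB, ∠T = 9.4 deg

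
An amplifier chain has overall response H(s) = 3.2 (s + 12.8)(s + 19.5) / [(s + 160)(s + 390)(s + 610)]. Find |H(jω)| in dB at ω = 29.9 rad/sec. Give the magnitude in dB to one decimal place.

|j29.9 + 12.8| = √(29.9² + 12.8²) = 32.52
|j29.9 + 19.5| = √(29.9² + 19.5²) = 35.7
|j29.9 + 160| = √(29.9² + 160²) = 162.8
|j29.9 + 390| = √(29.9² + 390²) = 391.1
|j29.9 + 610| = √(29.9² + 610²) = 610.7
|H(j29.9)| = 3.2 × 32.52 × 35.7 / (162.8 × 391.1 × 610.7) = 9.555e-05
20 log₁₀(9.555e-05) = -80.40 dB

-80.4 dB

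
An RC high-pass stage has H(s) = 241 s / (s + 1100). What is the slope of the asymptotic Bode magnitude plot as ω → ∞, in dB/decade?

With 1 zero and 1 pole, the high-frequency asymptotic slope is 20 × (1 − 1) = 0 dB/decade.

0 dB/decade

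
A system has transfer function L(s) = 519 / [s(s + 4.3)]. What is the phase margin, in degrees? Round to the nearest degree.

11 deg

Gain crossover: |L(jω)| = 1 at ω ≈ 22.6 rad/s.
∠L(j22.6) = −90° − arctan(22.6/4.3) ≈ -169.22°
PM = 180° + (-169.22°) = 10.78°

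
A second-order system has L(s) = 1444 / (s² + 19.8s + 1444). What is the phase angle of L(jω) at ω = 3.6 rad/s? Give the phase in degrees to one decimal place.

∠[(j3.6)² + 19.8(j3.6) + 1444] = ∠[1431 + j71.28] = 2.85°
∠L(j3.6) = −2.85° = -2.85°

-2.9°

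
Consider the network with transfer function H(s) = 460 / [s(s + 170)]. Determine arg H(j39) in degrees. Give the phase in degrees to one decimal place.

-102.9 deg

∠(j39 + 170) = arctan(39/170) = 12.92°
∠(j39) = 90.00°
∠H(j39) = − (12.92° + 90.00°) = -102.92°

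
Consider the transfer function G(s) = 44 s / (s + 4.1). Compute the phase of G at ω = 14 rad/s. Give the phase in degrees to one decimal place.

16.3°

∠(j14) = 90.00°
∠(j14 + 4.1) = arctan(14/4.1) = 73.68°
∠G(j14) = 90.00° − 73.68° = 16.32°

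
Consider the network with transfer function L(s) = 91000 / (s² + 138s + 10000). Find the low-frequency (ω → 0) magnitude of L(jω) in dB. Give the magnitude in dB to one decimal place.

L(0) = 91000 / 10000 = 9.1
20 log₁₀(9.1) = 19.18 dB

19.2 dB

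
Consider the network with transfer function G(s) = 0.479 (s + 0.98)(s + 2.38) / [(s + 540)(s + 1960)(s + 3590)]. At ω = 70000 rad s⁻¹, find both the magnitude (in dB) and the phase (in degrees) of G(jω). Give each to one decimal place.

|j70000 + 0.98| = √(70000² + 0.98²) = 7e+04
|j70000 + 2.38| = √(70000² + 2.38²) = 7e+04
|j70000 + 540| = √(70000² + 540²) = 7e+04
|j70000 + 1960| = √(70000² + 1960²) = 7.003e+04
|j70000 + 3590| = √(70000² + 3590²) = 7.009e+04
|G(j70000)| = 0.479 × 7e+04 × 7e+04 / (7e+04 × 7.003e+04 × 7.009e+04) = 6.831e-06
20 log₁₀(6.831e-06) = -103.31 dB
∠(j70000 + 0.98) = arctan(70000/0.98) = 90.00°
∠(j70000 + 2.38) = arctan(70000/2.38) = 90.00°
∠(j70000 + 540) = arctan(70000/540) = 89.56°
∠(j70000 + 1960) = arctan(70000/1960) = 88.40°
∠(j70000 + 3590) = arctan(70000/3590) = 87.06°
∠G(j70000) = 90.00° + 90.00° − (89.56° + 88.40° + 87.06°) = -85.02°

|G| = -103.3 dB, ∠G = -85.0 deg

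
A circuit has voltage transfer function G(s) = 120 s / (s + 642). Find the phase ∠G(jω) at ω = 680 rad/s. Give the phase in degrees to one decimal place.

43.4°

∠(j680) = 90.00°
∠(j680 + 642) = arctan(680/642) = 46.65°
∠G(j680) = 90.00° − 46.65° = 43.35°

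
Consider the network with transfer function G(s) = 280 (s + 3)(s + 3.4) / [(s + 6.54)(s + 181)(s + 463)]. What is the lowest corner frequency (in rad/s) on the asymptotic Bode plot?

Break frequencies occur at each pole and zero magnitude: 3 rad/s, 3.4 rad/s, 6.54 rad/s, 181 rad/s, 463 rad/s.
The lowest is 3 rad/s.

3 rad/s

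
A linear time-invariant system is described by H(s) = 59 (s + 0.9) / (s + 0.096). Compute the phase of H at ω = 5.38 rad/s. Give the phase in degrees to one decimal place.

∠(j5.38 + 0.9) = arctan(5.38/0.9) = 80.50°
∠(j5.38 + 0.096) = arctan(5.38/0.096) = 88.98°
∠H(j5.38) = 80.50° − 88.98° = -8.47°

-8.5°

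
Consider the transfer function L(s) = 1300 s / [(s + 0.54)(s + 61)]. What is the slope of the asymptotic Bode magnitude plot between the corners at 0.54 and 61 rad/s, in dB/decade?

In this band the factors already past their corner are: 1 differentiator zero, pole at 0.54; net slope = 0 dB/decade.

0 dB/decade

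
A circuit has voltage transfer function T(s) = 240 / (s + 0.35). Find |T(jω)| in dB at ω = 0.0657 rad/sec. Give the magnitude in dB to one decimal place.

|j0.0657 + 0.35| = √(0.0657² + 0.35²) = 0.3561
|T(j0.0657)| = 240 / 0.3561 = 673.94
20 log₁₀(673.94) = 56.57 dB

56.6 dB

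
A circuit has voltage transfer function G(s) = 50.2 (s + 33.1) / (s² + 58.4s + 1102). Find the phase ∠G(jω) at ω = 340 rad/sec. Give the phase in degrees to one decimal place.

-85.7°

∠(j340 + 33.1) = arctan(340/33.1) = 84.44°
∠[(j340)² + 58.4(j340) + 1102] = ∠[-1.145e+05 + j19856] = 170.16°
∠G(j340) = 84.44° − 170.16° = -85.72°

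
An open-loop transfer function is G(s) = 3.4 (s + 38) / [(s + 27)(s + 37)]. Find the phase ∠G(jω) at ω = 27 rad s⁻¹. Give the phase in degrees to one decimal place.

∠(j27 + 38) = arctan(27/38) = 35.39°
∠(j27 + 27) = arctan(27/27) = 45.00°
∠(j27 + 37) = arctan(27/37) = 36.12°
∠G(j27) = 35.39° − (45.00° + 36.12°) = -45.72°

-45.7°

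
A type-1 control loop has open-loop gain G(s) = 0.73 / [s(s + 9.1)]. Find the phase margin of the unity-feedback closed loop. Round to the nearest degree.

Gain crossover: |G(jω)| = 1 at ω ≈ 0.0802 rad/s.
∠G(j0.0802) = −90° − arctan(0.0802/9.1) ≈ -90.51°
PM = 180° + (-90.51°) = 89.49°

89 deg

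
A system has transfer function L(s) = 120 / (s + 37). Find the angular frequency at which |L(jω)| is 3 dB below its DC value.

37 rad/s

For a single-pole low-pass, the −3 dB point is at the pole: ω = 37 rad/s.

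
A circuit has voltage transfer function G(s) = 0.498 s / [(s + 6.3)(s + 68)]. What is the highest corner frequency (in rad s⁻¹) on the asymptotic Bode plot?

Break frequencies occur at each pole and zero magnitude: 6.3 rad s⁻¹, 68 rad s⁻¹.
The highest is 68 rad s⁻¹.

68 rad s⁻¹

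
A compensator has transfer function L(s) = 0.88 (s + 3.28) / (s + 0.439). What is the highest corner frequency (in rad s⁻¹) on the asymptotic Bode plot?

Break frequencies occur at each pole and zero magnitude: 0.439 rad s⁻¹, 3.28 rad s⁻¹.
The highest is 3.28 rad s⁻¹.

3.28 rad s⁻¹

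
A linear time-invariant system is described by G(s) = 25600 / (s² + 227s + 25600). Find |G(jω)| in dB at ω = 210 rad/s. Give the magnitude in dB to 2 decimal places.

|(j210)² + 227(j210) + 25600| = |-18500 + j47670| = 5.113e+04
|G(j210)| = 25600 / 5.113e+04 = 0.50065
20 log₁₀(0.50065) = -6.009 dB

-6.01 dB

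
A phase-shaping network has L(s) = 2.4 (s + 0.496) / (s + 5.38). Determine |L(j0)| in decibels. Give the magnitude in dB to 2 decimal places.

L(0) = 2.4 × 0.496 / 5.38 = 0.22126
20 log₁₀(0.22126) = -13.102 dB

-13.10 dB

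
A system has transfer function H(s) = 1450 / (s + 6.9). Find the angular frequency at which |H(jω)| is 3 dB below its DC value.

For a single-pole low-pass, the −3 dB point is at the pole: ω = 6.9 rad/sec.

6.9 rad/sec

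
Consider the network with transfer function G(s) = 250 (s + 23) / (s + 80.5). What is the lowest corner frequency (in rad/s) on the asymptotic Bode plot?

Break frequencies occur at each pole and zero magnitude: 23 rad/s, 80.5 rad/s.
The lowest is 23 rad/s.

23 rad/s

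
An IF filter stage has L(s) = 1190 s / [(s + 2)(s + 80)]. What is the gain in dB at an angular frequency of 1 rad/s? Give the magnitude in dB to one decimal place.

|j1| = 1
|j1 + 2| = √(1² + 2²) = 2.236
|j1 + 80| = √(1² + 80²) = 80.01
|L(j1)| = 1190 × 1 / (2.236 × 80.01) = 6.6518
20 log₁₀(6.6518) = 16.46 dB

16.5 dB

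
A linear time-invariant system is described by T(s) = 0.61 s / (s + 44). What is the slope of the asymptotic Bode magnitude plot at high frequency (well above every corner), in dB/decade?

With 1 zero and 1 pole, the high-frequency asymptotic slope is 20 × (1 − 1) = 0 dB/decade.

0 dB/decade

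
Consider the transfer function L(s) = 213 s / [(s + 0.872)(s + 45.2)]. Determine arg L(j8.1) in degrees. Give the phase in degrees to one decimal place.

∠(j8.1) = 90.00°
∠(j8.1 + 0.872) = arctan(8.1/0.872) = 83.86°
∠(j8.1 + 45.2) = arctan(8.1/45.2) = 10.16°
∠L(j8.1) = 90.00° − (83.86° + 10.16°) = -4.02°

-4.0 deg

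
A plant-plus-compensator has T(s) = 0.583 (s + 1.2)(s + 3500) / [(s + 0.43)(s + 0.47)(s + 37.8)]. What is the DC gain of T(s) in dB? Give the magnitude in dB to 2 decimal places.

50.12 dB

T(0) = 0.583 × 1.2 × 3500 / (0.43 × 0.47 × 37.8) = 320.52
20 log₁₀(320.52) = 50.117 dB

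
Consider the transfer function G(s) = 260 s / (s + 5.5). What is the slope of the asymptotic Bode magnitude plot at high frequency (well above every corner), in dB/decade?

0 dB/decade

With 1 zero and 1 pole, the high-frequency asymptotic slope is 20 × (1 − 1) = 0 dB/decade.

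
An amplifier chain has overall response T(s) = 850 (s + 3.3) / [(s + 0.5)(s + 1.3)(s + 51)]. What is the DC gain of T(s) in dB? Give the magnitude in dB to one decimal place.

38.5 dB

T(0) = 850 × 3.3 / (0.5 × 1.3 × 51) = 84.615
20 log₁₀(84.615) = 38.55 dB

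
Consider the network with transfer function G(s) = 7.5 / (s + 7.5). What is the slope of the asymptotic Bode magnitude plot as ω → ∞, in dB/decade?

-20 dB/decade

With 0 zeros and 1 pole, the high-frequency asymptotic slope is 20 × (0 − 1) = -20 dB/decade.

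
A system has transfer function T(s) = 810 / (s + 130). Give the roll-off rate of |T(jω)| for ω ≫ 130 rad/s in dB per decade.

-20 dB/decade

With 0 zeros and 1 pole, the high-frequency asymptotic slope is 20 × (0 − 1) = -20 dB/decade.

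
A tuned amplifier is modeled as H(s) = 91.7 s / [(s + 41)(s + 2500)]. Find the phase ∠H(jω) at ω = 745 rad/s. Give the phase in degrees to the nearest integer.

-13°

∠(j745) = 90.00°
∠(j745 + 41) = arctan(745/41) = 86.85°
∠(j745 + 2500) = arctan(745/2500) = 16.59°
∠H(j745) = 90.00° − (86.85° + 16.59°) = -13.44°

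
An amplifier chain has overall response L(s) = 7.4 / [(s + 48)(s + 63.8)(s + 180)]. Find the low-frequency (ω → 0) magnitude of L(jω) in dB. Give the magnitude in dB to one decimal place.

-97.4 dB

L(0) = 7.4 / (48 × 63.8 × 180) = 1.3424e-05
20 log₁₀(1.3424e-05) = -97.44 dB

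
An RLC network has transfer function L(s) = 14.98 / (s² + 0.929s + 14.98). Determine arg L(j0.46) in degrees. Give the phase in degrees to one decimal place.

∠[(j0.46)² + 0.929(j0.46) + 14.98] = ∠[14.768 + j0.42734] = 1.66°
∠L(j0.46) = −1.66° = -1.66°

-1.7°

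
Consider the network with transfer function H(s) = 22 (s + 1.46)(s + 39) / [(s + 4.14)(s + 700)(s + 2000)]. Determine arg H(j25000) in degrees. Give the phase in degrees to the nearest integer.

∠(j25000 + 1.46) = arctan(25000/1.46) = 90.00°
∠(j25000 + 39) = arctan(25000/39) = 89.91°
∠(j25000 + 4.14) = arctan(25000/4.14) = 89.99°
∠(j25000 + 700) = arctan(25000/700) = 88.40°
∠(j25000 + 2000) = arctan(25000/2000) = 85.43°
∠H(j25000) = 90.00° + 89.91° − (89.99° + 88.40° + 85.43°) = -83.91°

-84°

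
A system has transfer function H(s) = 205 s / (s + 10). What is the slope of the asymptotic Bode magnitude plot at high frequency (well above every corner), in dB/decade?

With 1 zero and 1 pole, the high-frequency asymptotic slope is 20 × (1 − 1) = 0 dB/decade.

0 dB/decade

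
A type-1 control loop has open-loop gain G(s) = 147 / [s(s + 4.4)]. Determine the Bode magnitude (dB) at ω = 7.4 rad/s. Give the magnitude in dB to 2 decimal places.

|j7.4 + 4.4| = √(7.4² + 4.4²) = 8.609
|j7.4| = 7.4
|G(j7.4)| = 147 / (8.609 × 7.4) = 2.3074
20 log₁₀(2.3074) = 7.262 dB

7.26 dB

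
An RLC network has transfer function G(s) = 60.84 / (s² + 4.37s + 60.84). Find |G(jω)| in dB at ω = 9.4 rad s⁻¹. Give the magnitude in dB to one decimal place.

|(j9.4)² + 4.37(j9.4) + 60.84| = |-27.52 + j41.078| = 49.44
|G(j9.4)| = 60.84 / 49.44 = 1.2305
20 log₁₀(1.2305) = 1.80 dB

1.8 dB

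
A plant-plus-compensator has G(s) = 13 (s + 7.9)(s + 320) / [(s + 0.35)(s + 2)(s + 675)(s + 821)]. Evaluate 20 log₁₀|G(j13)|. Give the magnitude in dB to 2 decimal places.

|j13 + 7.9| = √(13² + 7.9²) = 15.21
|j13 + 320| = √(13² + 320²) = 320.3
|j13 + 0.35| = √(13² + 0.35²) = 13
|j13 + 2| = √(13² + 2²) = 13.15
|j13 + 675| = √(13² + 675²) = 675.1
|j13 + 821| = √(13² + 821²) = 821.1
|G(j13)| = 13 × 15.21 × 320.3 / (13 × 13.15 × 675.1 × 821.1) = 0.00066794
20 log₁₀(0.00066794) = -63.505 dB

-63.51 dB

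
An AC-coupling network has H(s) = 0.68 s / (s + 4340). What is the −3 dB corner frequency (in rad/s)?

For a single-pole high-pass, the −3 dB point is at the pole: ω = 4340 rad/s.

4340 rad/s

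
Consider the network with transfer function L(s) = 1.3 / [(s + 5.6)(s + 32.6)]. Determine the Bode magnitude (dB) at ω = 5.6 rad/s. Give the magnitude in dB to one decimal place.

-46.1 dB

|j5.6 + 5.6| = √(5.6² + 5.6²) = 7.92
|j5.6 + 32.6| = √(5.6² + 32.6²) = 33.08
|L(j5.6)| = 1.3 / (7.92 × 33.08) = 0.0049626
20 log₁₀(0.0049626) = -46.09 dB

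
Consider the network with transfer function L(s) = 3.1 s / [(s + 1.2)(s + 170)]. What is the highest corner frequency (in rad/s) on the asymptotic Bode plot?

Break frequencies occur at each pole and zero magnitude: 1.2 rad/s, 170 rad/s.
The highest is 170 rad/s.

170 rad/s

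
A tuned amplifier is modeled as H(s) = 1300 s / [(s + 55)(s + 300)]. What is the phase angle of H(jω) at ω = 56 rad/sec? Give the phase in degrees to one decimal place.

∠(j56) = 90.00°
∠(j56 + 55) = arctan(56/55) = 45.52°
∠(j56 + 300) = arctan(56/300) = 10.57°
∠H(j56) = 90.00° − (45.52° + 10.57°) = 33.91°

33.9°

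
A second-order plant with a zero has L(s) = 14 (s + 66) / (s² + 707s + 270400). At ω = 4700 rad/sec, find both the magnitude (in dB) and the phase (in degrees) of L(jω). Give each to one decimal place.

|L| = -50.5 dB, ∠L = -82.1°

|j4700 + 66| = √(4700² + 66²) = 4700
|(j4700)² + 707(j4700) + 270400| = |-2.182e+07 + j3.3229e+06| = 2.207e+07
|L(j4700)| = 14 × 4700 / 2.207e+07 = 0.0029816
20 log₁₀(0.0029816) = -50.51 dB
∠(j4700 + 66) = arctan(4700/66) = 89.20°
∠[(j4700)² + 707(j4700) + 270400] = ∠[-2.182e+07 + j3.3229e+06] = 171.34°
∠L(j4700) = 89.20° − 171.34° = -82.15°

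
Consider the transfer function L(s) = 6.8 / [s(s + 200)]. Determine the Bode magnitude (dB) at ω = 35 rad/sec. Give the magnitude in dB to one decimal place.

|j35 + 200| = √(35² + 200²) = 203
|j35| = 35
|L(j35)| = 6.8 / (203 × 35) = 0.00095689
20 log₁₀(0.00095689) = -60.38 dB

-60.4 dB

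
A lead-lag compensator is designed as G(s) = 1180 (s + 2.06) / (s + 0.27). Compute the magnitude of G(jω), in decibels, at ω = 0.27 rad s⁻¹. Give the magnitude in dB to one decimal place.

76.2 dB

|j0.27 + 2.06| = √(0.27² + 2.06²) = 2.078
|j0.27 + 0.27| = √(0.27² + 0.27²) = 0.3818
|G(j0.27)| = 1180 × 2.078 / 0.3818 = 6420.5
20 log₁₀(6420.5) = 76.15 dB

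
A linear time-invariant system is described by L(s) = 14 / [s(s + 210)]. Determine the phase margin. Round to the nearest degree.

Gain crossover: |L(jω)| = 1 at ω ≈ 0.0667 rad s⁻¹.
∠L(j0.0667) = −90° − arctan(0.0667/210) ≈ -90.02°
PM = 180° + (-90.02°) = 89.98°

90 deg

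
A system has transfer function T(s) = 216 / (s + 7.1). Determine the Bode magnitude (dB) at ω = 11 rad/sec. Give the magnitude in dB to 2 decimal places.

24.35 dB

|j11 + 7.1| = √(11² + 7.1²) = 13.09
|T(j11)| = 216 / 13.09 = 16.498
20 log₁₀(16.498) = 24.349 dB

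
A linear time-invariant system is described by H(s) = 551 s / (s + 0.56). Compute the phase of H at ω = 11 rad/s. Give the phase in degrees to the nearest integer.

3°

∠(j11) = 90.00°
∠(j11 + 0.56) = arctan(11/0.56) = 87.09°
∠H(j11) = 90.00° − 87.09° = 2.91°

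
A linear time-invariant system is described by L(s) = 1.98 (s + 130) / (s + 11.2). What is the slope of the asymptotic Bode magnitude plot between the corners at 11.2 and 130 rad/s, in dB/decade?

In this band the factors already past their corner are: pole at 11.2; net slope = -20 dB/decade.

-20 dB/decade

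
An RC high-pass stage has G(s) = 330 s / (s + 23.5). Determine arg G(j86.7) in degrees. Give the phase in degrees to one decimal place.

∠(j86.7) = 90.00°
∠(j86.7 + 23.5) = arctan(86.7/23.5) = 74.83°
∠G(j86.7) = 90.00° − 74.83° = 15.17°

15.2°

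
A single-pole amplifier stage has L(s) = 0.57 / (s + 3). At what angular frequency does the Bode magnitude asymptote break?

3 rad s⁻¹

The single real pole at s = −3 gives a corner at ω = 3 rad s⁻¹.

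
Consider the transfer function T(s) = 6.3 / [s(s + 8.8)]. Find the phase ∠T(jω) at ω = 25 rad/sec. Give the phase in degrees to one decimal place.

∠(j25 + 8.8) = arctan(25/8.8) = 70.61°
∠(j25) = 90.00°
∠T(j25) = − (70.61° + 90.00°) = -160.61°

-160.6 deg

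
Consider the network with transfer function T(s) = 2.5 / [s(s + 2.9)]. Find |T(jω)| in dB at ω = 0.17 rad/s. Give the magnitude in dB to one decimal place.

14.1 dB

|j0.17 + 2.9| = √(0.17² + 2.9²) = 2.905
|j0.17| = 0.17
|T(j0.17)| = 2.5 / (2.905 × 0.17) = 5.0623
20 log₁₀(5.0623) = 14.09 dB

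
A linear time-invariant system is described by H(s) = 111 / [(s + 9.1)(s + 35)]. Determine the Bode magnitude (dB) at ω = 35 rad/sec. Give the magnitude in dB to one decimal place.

|j35 + 9.1| = √(35² + 9.1²) = 36.16
|j35 + 35| = √(35² + 35²) = 49.5
|H(j35)| = 111 / (36.16 × 49.5) = 0.062011
20 log₁₀(0.062011) = -24.15 dB

-24.2 dB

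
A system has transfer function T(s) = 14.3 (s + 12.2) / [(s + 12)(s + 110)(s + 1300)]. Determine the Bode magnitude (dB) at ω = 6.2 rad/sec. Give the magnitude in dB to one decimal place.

-79.9 dB

|j6.2 + 12.2| = √(6.2² + 12.2²) = 13.69
|j6.2 + 12| = √(6.2² + 12²) = 13.51
|j6.2 + 110| = √(6.2² + 110²) = 110.2
|j6.2 + 1300| = √(6.2² + 1300²) = 1300
|T(j6.2)| = 14.3 × 13.69 / (13.51 × 110.2 × 1300) = 0.00010116
20 log₁₀(0.00010116) = -79.90 dB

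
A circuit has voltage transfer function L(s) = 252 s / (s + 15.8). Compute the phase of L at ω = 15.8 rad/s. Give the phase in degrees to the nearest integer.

45°

∠(j15.8) = 90.00°
∠(j15.8 + 15.8) = arctan(15.8/15.8) = 45.00°
∠L(j15.8) = 90.00° − 45.00° = 45.00°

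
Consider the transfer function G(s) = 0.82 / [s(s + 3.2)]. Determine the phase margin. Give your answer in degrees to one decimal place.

85.4°

Gain crossover: |G(jω)| = 1 at ω ≈ 0.255 rad s⁻¹.
∠G(j0.255) = −90° − arctan(0.255/3.2) ≈ -94.56°
PM = 180° + (-94.56°) = 85.44°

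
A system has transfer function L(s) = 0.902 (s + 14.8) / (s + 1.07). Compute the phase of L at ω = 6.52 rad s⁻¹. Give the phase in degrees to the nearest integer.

-57°

∠(j6.52 + 14.8) = arctan(6.52/14.8) = 23.78°
∠(j6.52 + 1.07) = arctan(6.52/1.07) = 80.68°
∠L(j6.52) = 23.78° − 80.68° = -56.90°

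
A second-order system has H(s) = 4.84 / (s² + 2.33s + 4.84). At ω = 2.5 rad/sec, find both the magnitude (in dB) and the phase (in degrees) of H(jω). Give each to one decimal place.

|H| = -1.9 dB, ∠H = -103.6°

|(j2.5)² + 2.33(j2.5) + 4.84| = |-1.41 + j5.825| = 5.993
|H(j2.5)| = 4.84 / 5.993 = 0.80758
20 log₁₀(0.80758) = -1.86 dB
∠[(j2.5)² + 2.33(j2.5) + 4.84] = ∠[-1.41 + j5.825] = 103.61°
∠H(j2.5) = −103.61° = -103.61°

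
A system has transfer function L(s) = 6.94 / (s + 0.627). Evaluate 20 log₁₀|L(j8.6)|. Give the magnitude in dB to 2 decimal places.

-1.89 dB

|j8.6 + 0.627| = √(8.6² + 0.627²) = 8.623
|L(j8.6)| = 6.94 / 8.623 = 0.80484
20 log₁₀(0.80484) = -1.886 dB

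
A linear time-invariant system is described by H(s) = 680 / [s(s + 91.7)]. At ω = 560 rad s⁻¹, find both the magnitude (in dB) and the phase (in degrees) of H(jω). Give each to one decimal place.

|H| = -53.4 dB, ∠H = -170.7°

|j560 + 91.7| = √(560² + 91.7²) = 567.5
|j560| = 560
|H(j560)| = 680 / (567.5 × 560) = 0.0021399
20 log₁₀(0.0021399) = -53.39 dB
∠(j560 + 91.7) = arctan(560/91.7) = 80.70°
∠(j560) = 90.00°
∠H(j560) = − (80.70° + 90.00°) = -170.70°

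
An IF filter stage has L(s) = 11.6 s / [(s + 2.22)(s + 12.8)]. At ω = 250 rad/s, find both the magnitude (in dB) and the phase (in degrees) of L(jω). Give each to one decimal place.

|L| = -26.7 dB, ∠L = -86.6°

|j250| = 250
|j250 + 2.22| = √(250² + 2.22²) = 250
|j250 + 12.8| = √(250² + 12.8²) = 250.3
|L(j250)| = 11.6 × 250 / (250 × 250.3) = 0.046337
20 log₁₀(0.046337) = -26.68 dB
∠(j250) = 90.00°
∠(j250 + 2.22) = arctan(250/2.22) = 89.49°
∠(j250 + 12.8) = arctan(250/12.8) = 87.07°
∠L(j250) = 90.00° − (89.49° + 87.07°) = -86.56°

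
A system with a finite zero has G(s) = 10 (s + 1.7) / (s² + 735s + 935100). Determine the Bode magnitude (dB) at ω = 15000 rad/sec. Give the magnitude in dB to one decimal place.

|j15000 + 1.7| = √(15000² + 1.7²) = 1.5e+04
|(j15000)² + 735(j15000) + 935100| = |-2.2406e+08 + j1.1025e+07| = 2.243e+08
|G(j15000)| = 10 × 1.5e+04 / 2.243e+08 = 0.00066864
20 log₁₀(0.00066864) = -63.50 dB

-63.5 dB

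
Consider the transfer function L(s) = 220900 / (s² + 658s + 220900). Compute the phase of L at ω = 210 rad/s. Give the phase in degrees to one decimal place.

∠[(j210)² + 658(j210) + 220900] = ∠[1.768e+05 + j1.3818e+05] = 38.01°
∠L(j210) = −38.01° = -38.01°

-38.0°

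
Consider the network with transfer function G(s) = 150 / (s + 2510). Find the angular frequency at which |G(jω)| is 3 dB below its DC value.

For a single-pole low-pass, the −3 dB point is at the pole: ω = 2510 rad/s.

2510 rad/s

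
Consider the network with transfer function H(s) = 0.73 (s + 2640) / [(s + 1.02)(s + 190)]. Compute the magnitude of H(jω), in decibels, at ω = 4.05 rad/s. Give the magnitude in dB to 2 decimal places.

|j4.05 + 2640| = √(4.05² + 2640²) = 2640
|j4.05 + 1.02| = √(4.05² + 1.02²) = 4.176
|j4.05 + 190| = √(4.05² + 190²) = 190
|H(j4.05)| = 0.73 × 2640 / (4.176 × 190) = 2.4281
20 log₁₀(2.4281) = 7.705 dB

7.71 dB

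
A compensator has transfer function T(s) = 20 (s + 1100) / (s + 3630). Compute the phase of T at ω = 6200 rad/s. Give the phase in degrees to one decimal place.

∠(j6200 + 1100) = arctan(6200/1100) = 79.94°
∠(j6200 + 3630) = arctan(6200/3630) = 59.65°
∠T(j6200) = 79.94° − 59.65° = 20.29°

20.3°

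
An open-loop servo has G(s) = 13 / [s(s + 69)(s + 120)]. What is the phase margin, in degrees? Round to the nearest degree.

90°

Gain crossover: |G(jω)| = 1 at ω ≈ 0.00157 rad s⁻¹.
∠G(j0.00157) = −90° − arctan(0.00157/69) − arctan(0.00157/120) ≈ -90.00°
PM = 180° + (-90.00°) = 90.00°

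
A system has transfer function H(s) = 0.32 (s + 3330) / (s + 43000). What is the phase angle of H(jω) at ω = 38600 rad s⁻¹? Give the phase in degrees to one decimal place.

∠(j38600 + 3330) = arctan(38600/3330) = 85.07°
∠(j38600 + 43000) = arctan(38600/43000) = 41.91°
∠H(j38600) = 85.07° − 41.91° = 43.16°

43.2 deg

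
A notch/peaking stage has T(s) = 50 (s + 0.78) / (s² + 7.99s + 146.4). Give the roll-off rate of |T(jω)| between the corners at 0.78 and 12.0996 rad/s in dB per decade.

In this band the factors already past their corner are: zero at 0.78; net slope = 20 dB/decade.

20 dB/decade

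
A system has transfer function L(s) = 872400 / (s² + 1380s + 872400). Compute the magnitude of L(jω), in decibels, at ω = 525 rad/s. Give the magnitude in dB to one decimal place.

|(j525)² + 1380(j525) + 872400| = |5.9678e+05 + j7.245e+05| = 9.386e+05
|L(j525)| = 872400 / 9.386e+05 = 0.92943
20 log₁₀(0.92943) = -0.64 dB

-0.6 dB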